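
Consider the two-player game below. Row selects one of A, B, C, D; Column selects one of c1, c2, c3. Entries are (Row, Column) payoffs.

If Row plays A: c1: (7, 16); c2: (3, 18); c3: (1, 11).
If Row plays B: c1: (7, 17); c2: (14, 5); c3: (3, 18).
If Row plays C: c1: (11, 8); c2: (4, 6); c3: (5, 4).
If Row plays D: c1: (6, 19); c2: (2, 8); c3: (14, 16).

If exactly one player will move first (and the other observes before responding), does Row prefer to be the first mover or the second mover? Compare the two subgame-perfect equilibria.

second

If Row leads: Column's best replies are A→c2, B→c3, C→c1, D→c1; Row's induced payoffs 3, 3, 11, 6; outcome (C, c1), payoffs (11, 8).
If Column leads: Row's best replies are c1→C, c2→B, c3→D; Column's induced payoffs 8, 5, 16; outcome (D, c3), payoffs (14, 16).
Row gets 11 moving first and 14 moving second, so Row prefers to move second.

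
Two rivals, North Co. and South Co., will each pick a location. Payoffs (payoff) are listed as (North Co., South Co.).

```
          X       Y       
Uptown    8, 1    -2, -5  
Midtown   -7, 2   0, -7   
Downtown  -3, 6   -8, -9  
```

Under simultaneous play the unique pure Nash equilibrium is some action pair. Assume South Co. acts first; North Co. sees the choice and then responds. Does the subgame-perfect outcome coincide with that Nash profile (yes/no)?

yes

North Co. best-responds to each possible South Co. move:
- X: BR = Uptown, leader payoff 1.
- Y: BR = Midtown, leader payoff -7.
Among 1, -7, the best is 1 at X. Subgame-perfect outcome: (Uptown, X) with payoffs (8, 1).
Under simultaneous play:
North Co.'s best replies: X→Uptown; Y→Midtown.
South Co.'s best replies: Uptown→X; Midtown→X; Downtown→X.
Only (Uptown, X) has each player best-responding; Nash payoffs (8, 1).
Sequential outcome (Uptown, X) coincides with the Nash profile (Uptown, X).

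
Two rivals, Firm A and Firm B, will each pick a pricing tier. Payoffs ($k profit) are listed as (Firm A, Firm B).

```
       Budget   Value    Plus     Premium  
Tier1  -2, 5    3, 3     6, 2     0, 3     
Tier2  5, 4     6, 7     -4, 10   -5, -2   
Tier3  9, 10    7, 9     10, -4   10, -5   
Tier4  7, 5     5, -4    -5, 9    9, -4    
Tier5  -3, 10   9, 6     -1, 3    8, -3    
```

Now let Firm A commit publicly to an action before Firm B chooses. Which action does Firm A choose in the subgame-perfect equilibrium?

Tier3

Backward induction with Firm A moving first.
- Tier1 → Firm B plays Budget (best of 5, 3, 2, 3); Firm A gets -2.
- Tier2 → Firm B plays Plus (best of 4, 7, 10, -2); Firm A gets -4.
- Tier3 → Firm B plays Budget (best of 10, 9, -4, -5); Firm A gets 9.
- Tier4 → Firm B plays Plus (best of 5, -4, 9, -4); Firm A gets -5.
- Tier5 → Firm B plays Budget (best of 10, 6, 3, -3); Firm A gets -3.
Firm A's induced payoffs are -2, -4, 9, -5, -3, so Firm A commits to Tier3. Subgame-perfect outcome: (Tier3, Budget) with payoffs (9, 10).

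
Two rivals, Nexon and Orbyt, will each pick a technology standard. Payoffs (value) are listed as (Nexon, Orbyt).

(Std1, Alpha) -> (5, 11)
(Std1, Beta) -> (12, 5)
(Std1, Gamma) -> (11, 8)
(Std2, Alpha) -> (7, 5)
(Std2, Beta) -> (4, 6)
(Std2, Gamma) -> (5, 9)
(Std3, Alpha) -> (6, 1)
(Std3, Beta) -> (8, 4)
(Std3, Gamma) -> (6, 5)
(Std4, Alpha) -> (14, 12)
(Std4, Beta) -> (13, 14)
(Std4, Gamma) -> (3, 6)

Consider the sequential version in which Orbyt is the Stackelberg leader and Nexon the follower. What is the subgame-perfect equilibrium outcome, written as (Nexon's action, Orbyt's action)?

(Std4, Beta)

Backward induction with Orbyt moving first.
- Alpha → Nexon plays Std4 (best of 5, 7, 6, 14); Orbyt gets 12.
- Beta → Nexon plays Std4 (best of 12, 4, 8, 13); Orbyt gets 14.
- Gamma → Nexon plays Std1 (best of 11, 5, 6, 3); Orbyt gets 8.
Orbyt's induced payoffs are 12, 14, 8, so Orbyt commits to Beta. Subgame-perfect outcome: (Std4, Beta) with payoffs (13, 14).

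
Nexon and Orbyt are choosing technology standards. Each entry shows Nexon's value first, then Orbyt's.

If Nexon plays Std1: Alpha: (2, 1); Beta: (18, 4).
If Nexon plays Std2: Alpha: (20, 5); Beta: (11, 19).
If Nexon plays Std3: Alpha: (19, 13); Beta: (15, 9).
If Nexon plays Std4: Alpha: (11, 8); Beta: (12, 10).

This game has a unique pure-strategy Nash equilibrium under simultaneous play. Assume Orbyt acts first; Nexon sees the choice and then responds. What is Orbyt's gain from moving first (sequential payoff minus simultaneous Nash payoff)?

1

Solve by backward induction (Orbyt leads).
- Alpha: BR = Std2, leader payoff 5.
- Beta: BR = Std1, leader payoff 4.
Maximizing over 5, 4, Orbyt chooses Alpha. Subgame-perfect outcome: (Std2, Alpha) with payoffs (20, 5).
For the simultaneous game, intersect best replies.
Nexon's best replies: Alpha→Std2; Beta→Std1.
Orbyt's best replies: Std1→Beta; Std2→Beta; Std3→Alpha; Std4→Beta.
The unique mutual best reply is (Std1, Beta), giving (18, 4).
Orbyt's commitment gain: 5 − 4 = 1.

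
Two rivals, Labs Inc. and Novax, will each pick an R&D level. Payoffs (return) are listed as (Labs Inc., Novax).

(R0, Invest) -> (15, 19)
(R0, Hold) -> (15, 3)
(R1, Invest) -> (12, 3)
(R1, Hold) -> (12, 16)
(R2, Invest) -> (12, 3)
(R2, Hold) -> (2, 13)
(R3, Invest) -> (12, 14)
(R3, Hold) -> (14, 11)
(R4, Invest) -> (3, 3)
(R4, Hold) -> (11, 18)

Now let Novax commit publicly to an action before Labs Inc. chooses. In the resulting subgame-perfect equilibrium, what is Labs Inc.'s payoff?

15

Backward induction with Novax moving first.
- Invest → Labs Inc. plays R0 (best of 15, 12, 12, 12, 3); Novax gets 19.
- Hold → Labs Inc. plays R0 (best of 15, 12, 2, 14, 11); Novax gets 3.
Among 19, 3, the best is 19 at Invest. Subgame-perfect outcome: (R0, Invest) with payoffs (15, 19).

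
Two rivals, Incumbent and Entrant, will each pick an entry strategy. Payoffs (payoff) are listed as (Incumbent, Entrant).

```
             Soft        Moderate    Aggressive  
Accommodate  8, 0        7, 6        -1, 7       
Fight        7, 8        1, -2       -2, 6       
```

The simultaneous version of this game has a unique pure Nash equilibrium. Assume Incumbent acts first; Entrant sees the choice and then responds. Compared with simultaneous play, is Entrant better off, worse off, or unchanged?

better off

Solve by backward induction (Incumbent leads).
- Accommodate: Entrant compares 0, 6, 7 and picks Aggressive; Incumbent would get -1.
- Fight: Entrant compares 8, -2, 6 and picks Soft; Incumbent would get 7.
Maximizing over -1, 7, Incumbent chooses Fight. Subgame-perfect outcome: (Fight, Soft) with payoffs (7, 8).
Now find the simultaneous Nash equilibrium.
Incumbent's best replies: Soft→Accommodate; Moderate→Accommodate; Aggressive→Accommodate.
Entrant's best replies: Accommodate→Aggressive; Fight→Soft.
Only (Accommodate, Aggressive) has each player best-responding; Nash payoffs (-1, 7).
Entrant earns 8 sequentially versus 7 at the Nash outcome: better off.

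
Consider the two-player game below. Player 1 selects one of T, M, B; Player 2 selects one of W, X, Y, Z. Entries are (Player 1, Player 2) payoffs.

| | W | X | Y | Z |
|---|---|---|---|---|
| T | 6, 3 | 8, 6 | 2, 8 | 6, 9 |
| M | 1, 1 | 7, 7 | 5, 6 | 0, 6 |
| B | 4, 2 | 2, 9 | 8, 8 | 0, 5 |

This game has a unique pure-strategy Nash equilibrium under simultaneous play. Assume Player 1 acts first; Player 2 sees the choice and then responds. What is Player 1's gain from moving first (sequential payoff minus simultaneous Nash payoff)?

1

Solve by backward induction (Player 1 leads).
- T: Player 2 compares 3, 6, 8, 9 and picks Z; Player 1 would get 6.
- M: Player 2 compares 1, 7, 6, 6 and picks X; Player 1 would get 7.
- B: Player 2 compares 2, 9, 8, 5 and picks X; Player 1 would get 2.
Player 1's induced payoffs are 6, 7, 2, so Player 1 commits to M. Subgame-perfect outcome: (M, X) with payoffs (7, 7).
Now find the simultaneous Nash equilibrium.
Player 1's best replies: W→T; X→T; Y→B; Z→T.
Player 2's best replies: T→Z; M→X; B→X.
Only (T, Z) has each player best-responding; Nash payoffs (6, 9).
Player 1's commitment gain: 7 − 6 = 1.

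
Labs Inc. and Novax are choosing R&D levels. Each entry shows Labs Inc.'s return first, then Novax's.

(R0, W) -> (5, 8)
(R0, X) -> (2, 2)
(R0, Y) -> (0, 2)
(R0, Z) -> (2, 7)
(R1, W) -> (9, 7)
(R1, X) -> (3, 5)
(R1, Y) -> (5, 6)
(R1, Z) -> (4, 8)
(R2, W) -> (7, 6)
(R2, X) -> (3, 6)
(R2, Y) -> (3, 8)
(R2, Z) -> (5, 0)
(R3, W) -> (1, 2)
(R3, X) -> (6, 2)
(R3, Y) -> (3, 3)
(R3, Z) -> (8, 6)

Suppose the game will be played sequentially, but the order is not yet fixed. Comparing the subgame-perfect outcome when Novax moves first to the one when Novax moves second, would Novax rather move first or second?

If Labs Inc. leads: Novax's best replies are R0→W, R1→Z, R2→Y, R3→Z; Labs Inc.'s induced payoffs 5, 4, 3, 8; outcome (R3, Z), payoffs (8, 6).
If Novax leads: Labs Inc.'s best replies are W→R1, X→R3, Y→R1, Z→R3; Novax's induced payoffs 7, 2, 6, 6; outcome (R1, W), payoffs (9, 7).
Novax gets 7 moving first and 6 moving second, so Novax prefers to move first.

first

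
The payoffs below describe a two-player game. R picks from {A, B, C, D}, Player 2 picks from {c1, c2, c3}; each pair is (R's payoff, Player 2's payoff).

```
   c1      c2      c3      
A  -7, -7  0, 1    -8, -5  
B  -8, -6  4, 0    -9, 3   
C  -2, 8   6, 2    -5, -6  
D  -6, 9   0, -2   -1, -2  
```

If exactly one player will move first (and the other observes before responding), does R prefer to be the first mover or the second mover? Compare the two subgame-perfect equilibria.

first

If R leads: Player 2's best replies are A→c2, B→c3, C→c1, D→c1; R's induced payoffs 0, -9, -2, -6; outcome (A, c2), payoffs (0, 1).
If Player 2 leads: R's best replies are c1→C, c2→C, c3→D; Player 2's induced payoffs 8, 2, -2; outcome (C, c1), payoffs (-2, 8).
R gets 0 moving first and -2 moving second, so R prefers to move first.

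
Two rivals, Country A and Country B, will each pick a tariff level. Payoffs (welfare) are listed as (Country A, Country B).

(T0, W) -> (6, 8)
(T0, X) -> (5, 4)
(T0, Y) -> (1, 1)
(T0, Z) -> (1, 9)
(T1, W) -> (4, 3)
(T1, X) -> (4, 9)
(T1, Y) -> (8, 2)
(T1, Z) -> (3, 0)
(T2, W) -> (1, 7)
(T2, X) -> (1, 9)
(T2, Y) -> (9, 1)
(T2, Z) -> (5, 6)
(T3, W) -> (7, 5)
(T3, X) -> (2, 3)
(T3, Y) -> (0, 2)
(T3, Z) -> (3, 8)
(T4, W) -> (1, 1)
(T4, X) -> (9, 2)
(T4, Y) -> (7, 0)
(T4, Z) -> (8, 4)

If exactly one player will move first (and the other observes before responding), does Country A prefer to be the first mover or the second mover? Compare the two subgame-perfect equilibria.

If Country A leads: Country B's best replies are T0→Z, T1→X, T2→X, T3→Z, T4→Z; Country A's induced payoffs 1, 4, 1, 3, 8; outcome (T4, Z), payoffs (8, 4).
If Country B leads: Country A's best replies are W→T3, X→T4, Y→T2, Z→T4; Country B's induced payoffs 5, 2, 1, 4; outcome (T3, W), payoffs (7, 5).
Country A gets 8 moving first and 7 moving second, so Country A prefers to move first.

first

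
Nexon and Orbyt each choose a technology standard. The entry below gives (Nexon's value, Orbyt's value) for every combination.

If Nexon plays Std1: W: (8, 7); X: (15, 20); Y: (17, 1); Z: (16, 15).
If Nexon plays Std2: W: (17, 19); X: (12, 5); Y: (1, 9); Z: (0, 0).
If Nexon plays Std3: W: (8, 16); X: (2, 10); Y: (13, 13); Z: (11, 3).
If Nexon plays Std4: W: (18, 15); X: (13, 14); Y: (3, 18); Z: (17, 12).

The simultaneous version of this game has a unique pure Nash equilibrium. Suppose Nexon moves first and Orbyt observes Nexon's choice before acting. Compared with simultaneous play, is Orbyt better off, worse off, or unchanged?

worse off

Orbyt best-responds to each possible Nexon move:
- Std1 → Orbyt plays X (best of 7, 20, 1, 15); Nexon gets 15.
- Std2 → Orbyt plays W (best of 19, 5, 9, 0); Nexon gets 17.
- Std3 → Orbyt plays W (best of 16, 10, 13, 3); Nexon gets 8.
- Std4 → Orbyt plays Y (best of 15, 14, 18, 12); Nexon gets 3.
Among 15, 17, 8, 3, the best is 17 at Std2. Subgame-perfect outcome: (Std2, W) with payoffs (17, 19).
For the simultaneous game, intersect best replies.
Nexon's best replies: W→Std4; X→Std1; Y→Std1; Z→Std4.
Orbyt's best replies: Std1→X; Std2→W; Std3→W; Std4→Y.
Only (Std1, X) has each player best-responding; Nash payoffs (15, 20).
Orbyt earns 19 sequentially versus 20 at the Nash outcome: worse off.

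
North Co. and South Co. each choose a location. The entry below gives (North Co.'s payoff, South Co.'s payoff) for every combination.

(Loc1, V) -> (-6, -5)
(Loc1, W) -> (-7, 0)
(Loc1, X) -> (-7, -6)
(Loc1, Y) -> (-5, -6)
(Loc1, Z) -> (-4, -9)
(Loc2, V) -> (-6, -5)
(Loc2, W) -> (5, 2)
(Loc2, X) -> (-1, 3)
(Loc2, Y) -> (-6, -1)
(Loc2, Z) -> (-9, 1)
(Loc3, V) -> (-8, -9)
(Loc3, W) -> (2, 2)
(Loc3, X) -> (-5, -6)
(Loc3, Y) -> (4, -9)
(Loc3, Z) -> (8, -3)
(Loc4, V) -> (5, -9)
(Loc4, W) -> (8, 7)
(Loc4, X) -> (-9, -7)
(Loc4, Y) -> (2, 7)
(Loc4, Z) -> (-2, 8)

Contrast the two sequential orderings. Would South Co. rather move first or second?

first

If North Co. leads: South Co.'s best replies are Loc1→W, Loc2→X, Loc3→W, Loc4→Z; North Co.'s induced payoffs -7, -1, 2, -2; outcome (Loc3, W), payoffs (2, 2).
If South Co. leads: North Co.'s best replies are V→Loc4, W→Loc4, X→Loc2, Y→Loc3, Z→Loc3; South Co.'s induced payoffs -9, 7, 3, -9, -3; outcome (Loc4, W), payoffs (8, 7).
South Co. gets 7 moving first and 2 moving second, so South Co. prefers to move first.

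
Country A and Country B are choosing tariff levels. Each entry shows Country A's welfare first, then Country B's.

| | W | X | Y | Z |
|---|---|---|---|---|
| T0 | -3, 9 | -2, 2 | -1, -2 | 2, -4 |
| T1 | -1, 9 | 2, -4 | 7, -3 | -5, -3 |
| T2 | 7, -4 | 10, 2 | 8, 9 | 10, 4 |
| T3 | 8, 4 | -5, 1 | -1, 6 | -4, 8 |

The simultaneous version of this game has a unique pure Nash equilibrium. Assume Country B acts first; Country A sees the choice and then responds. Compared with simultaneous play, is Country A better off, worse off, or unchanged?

Country A best-responds to each possible Country B move:
- W: Country A compares -3, -1, 7, 8 and picks T3; Country B would get 4.
- X: Country A compares -2, 2, 10, -5 and picks T2; Country B would get 2.
- Y: Country A compares -1, 7, 8, -1 and picks T2; Country B would get 9.
- Z: Country A compares 2, -5, 10, -4 and picks T2; Country B would get 4.
Maximizing over 4, 2, 9, 4, Country B chooses Y. Subgame-perfect outcome: (T2, Y) with payoffs (8, 9).
Now find the simultaneous Nash equilibrium.
Country A's best replies: W→T3; X→T2; Y→T2; Z→T2.
Country B's best replies: T0→W; T1→W; T2→Y; T3→Z.
The unique mutual best reply is (T2, Y), giving (8, 9).
Country A earns 8 sequentially versus 8 at the Nash outcome: unchanged.

unchanged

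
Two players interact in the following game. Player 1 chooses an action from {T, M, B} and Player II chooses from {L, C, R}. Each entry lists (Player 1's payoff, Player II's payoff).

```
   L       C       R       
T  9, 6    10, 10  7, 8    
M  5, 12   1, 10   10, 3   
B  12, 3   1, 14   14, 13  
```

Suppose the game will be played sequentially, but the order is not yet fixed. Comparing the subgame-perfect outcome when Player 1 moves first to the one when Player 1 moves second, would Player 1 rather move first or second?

second

If Player 1 leads: Player II's best replies are T→C, M→L, B→C; Player 1's induced payoffs 10, 5, 1; outcome (T, C), payoffs (10, 10).
If Player II leads: Player 1's best replies are L→B, C→T, R→B; Player II's induced payoffs 3, 10, 13; outcome (B, R), payoffs (14, 13).
Player 1 gets 10 moving first and 14 moving second, so Player 1 prefers to move second.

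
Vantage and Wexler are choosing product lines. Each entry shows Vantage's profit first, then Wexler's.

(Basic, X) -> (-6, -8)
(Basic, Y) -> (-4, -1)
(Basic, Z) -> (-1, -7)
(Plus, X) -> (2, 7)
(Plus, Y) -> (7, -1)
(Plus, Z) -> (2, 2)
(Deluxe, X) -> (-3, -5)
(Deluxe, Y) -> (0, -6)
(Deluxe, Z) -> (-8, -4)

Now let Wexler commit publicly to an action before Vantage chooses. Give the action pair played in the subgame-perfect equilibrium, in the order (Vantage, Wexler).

(Plus, X)

Work backward from Vantage's decision.
- X → Vantage plays Plus (best of -6, 2, -3); Wexler gets 7.
- Y → Vantage plays Plus (best of -4, 7, 0); Wexler gets -1.
- Z → Vantage plays Plus (best of -1, 2, -8); Wexler gets 2.
Maximizing over 7, -1, 2, Wexler chooses X. Subgame-perfect outcome: (Plus, X) with payoffs (2, 7).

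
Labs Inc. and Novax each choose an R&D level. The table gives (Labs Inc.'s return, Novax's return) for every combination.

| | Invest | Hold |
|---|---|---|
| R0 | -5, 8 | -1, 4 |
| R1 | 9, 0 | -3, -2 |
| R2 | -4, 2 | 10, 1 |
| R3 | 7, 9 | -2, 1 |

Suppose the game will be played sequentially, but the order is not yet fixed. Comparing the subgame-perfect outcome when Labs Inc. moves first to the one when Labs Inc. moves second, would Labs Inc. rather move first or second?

second

If Labs Inc. leads: Novax's best replies are R0→Invest, R1→Invest, R2→Invest, R3→Invest; Labs Inc.'s induced payoffs -5, 9, -4, 7; outcome (R1, Invest), payoffs (9, 0).
If Novax leads: Labs Inc.'s best replies are Invest→R1, Hold→R2; Novax's induced payoffs 0, 1; outcome (R2, Hold), payoffs (10, 1).
Labs Inc. gets 9 moving first and 10 moving second, so Labs Inc. prefers to move second.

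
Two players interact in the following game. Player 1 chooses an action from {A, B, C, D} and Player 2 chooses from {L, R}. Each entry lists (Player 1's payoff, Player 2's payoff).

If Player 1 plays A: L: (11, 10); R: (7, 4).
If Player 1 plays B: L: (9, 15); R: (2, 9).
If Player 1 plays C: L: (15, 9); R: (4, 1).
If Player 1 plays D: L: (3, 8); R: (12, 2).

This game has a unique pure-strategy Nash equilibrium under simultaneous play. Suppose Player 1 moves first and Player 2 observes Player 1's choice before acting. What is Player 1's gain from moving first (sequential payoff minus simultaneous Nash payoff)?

Solve by backward induction (Player 1 leads).
- A → Player 2 plays L (best of 10, 4); Player 1 gets 11.
- B → Player 2 plays L (best of 15, 9); Player 1 gets 9.
- C → Player 2 plays L (best of 9, 1); Player 1 gets 15.
- D → Player 2 plays L (best of 8, 2); Player 1 gets 3.
Maximizing over 11, 9, 15, 3, Player 1 chooses C. Subgame-perfect outcome: (C, L) with payoffs (15, 9).
Now find the simultaneous Nash equilibrium.
Player 1's best replies: L→C; R→D.
Player 2's best replies: A→L; B→L; C→L; D→L.
Only (C, L) has each player best-responding; Nash payoffs (15, 9).
Player 1's commitment gain: 15 − 15 = 0.

0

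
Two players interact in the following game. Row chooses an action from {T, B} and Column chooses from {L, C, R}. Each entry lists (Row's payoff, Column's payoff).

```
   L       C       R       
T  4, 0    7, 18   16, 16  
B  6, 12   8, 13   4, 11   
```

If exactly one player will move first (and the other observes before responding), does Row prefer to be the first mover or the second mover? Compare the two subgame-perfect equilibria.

second

If Row leads: Column's best replies are T→C, B→C; Row's induced payoffs 7, 8; outcome (B, C), payoffs (8, 13).
If Column leads: Row's best replies are L→B, C→B, R→T; Column's induced payoffs 12, 13, 16; outcome (T, R), payoffs (16, 16).
Row gets 8 moving first and 16 moving second, so Row prefers to move second.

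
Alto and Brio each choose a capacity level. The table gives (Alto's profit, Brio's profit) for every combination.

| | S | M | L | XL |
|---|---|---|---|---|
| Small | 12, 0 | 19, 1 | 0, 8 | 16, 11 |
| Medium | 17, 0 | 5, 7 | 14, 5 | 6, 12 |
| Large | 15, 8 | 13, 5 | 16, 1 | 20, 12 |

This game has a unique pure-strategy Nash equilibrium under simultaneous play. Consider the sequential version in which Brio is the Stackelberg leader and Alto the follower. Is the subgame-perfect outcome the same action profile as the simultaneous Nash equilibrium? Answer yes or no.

Backward induction with Brio moving first.
- S → Alto plays Medium (best of 12, 17, 15); Brio gets 0.
- M → Alto plays Small (best of 19, 5, 13); Brio gets 1.
- L → Alto plays Large (best of 0, 14, 16); Brio gets 1.
- XL → Alto plays Large (best of 16, 6, 20); Brio gets 12.
Maximizing over 0, 1, 1, 12, Brio chooses XL. Subgame-perfect outcome: (Large, XL) with payoffs (20, 12).
For the simultaneous game, intersect best replies.
Alto's best replies: S→Medium; M→Small; L→Large; XL→Large.
Brio's best replies: Small→XL; Medium→XL; Large→XL.
Only (Large, XL) has each player best-responding; Nash payoffs (20, 12).
Sequential outcome (Large, XL) coincides with the Nash profile (Large, XL).

yes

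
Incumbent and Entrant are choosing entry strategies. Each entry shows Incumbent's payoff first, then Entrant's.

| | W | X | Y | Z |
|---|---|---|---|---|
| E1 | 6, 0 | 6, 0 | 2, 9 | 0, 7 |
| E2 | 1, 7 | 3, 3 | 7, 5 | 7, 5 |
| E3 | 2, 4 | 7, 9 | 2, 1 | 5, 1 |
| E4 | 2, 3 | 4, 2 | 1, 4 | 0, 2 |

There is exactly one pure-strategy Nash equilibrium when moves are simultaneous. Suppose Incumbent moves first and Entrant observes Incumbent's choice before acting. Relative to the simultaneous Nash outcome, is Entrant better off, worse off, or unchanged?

Backward induction with Incumbent moving first.
- E1 → Entrant plays Y (best of 0, 0, 9, 7); Incumbent gets 2.
- E2 → Entrant plays W (best of 7, 3, 5, 5); Incumbent gets 1.
- E3 → Entrant plays X (best of 4, 9, 1, 1); Incumbent gets 7.
- E4 → Entrant plays Y (best of 3, 2, 4, 2); Incumbent gets 1.
Among 2, 1, 7, 1, the best is 7 at E3. Subgame-perfect outcome: (E3, X) with payoffs (7, 9).
Under simultaneous play:
Incumbent's best replies: W→E1; X→E3; Y→E2; Z→E2.
Entrant's best replies: E1→Y; E2→W; E3→X; E4→Y.
The unique mutual best reply is (E3, X), giving (7, 9).
Entrant earns 9 sequentially versus 9 at the Nash outcome: unchanged.

unchanged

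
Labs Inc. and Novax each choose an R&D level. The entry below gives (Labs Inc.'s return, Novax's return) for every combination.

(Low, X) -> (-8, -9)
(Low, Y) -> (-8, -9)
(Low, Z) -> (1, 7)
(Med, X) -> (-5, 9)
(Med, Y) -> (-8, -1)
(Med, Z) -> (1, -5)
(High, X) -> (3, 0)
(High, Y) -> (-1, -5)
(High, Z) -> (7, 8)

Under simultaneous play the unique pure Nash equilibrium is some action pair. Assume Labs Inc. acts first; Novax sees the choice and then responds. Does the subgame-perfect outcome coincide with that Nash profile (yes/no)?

yes

Solve by backward induction (Labs Inc. leads).
- Low → Novax plays Z (best of -9, -9, 7); Labs Inc. gets 1.
- Med → Novax plays X (best of 9, -1, -5); Labs Inc. gets -5.
- High → Novax plays Z (best of 0, -5, 8); Labs Inc. gets 7.
Maximizing over 1, -5, 7, Labs Inc. chooses High. Subgame-perfect outcome: (High, Z) with payoffs (7, 8).
Under simultaneous play:
Labs Inc.'s best replies: X→High; Y→High; Z→High.
Novax's best replies: Low→Z; Med→X; High→Z.
The unique mutual best reply is (High, Z), giving (7, 8).
Sequential outcome (High, Z) coincides with the Nash profile (High, Z).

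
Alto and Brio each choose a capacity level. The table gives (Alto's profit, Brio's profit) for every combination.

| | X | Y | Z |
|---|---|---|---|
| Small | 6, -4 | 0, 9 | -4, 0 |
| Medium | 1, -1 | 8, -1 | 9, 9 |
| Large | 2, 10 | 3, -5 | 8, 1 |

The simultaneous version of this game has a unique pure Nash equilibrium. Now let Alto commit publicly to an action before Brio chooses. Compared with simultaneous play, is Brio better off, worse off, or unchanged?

unchanged

Brio best-responds to each possible Alto move:
- Small: BR = Y, leader payoff 0.
- Medium: BR = Z, leader payoff 9.
- Large: BR = X, leader payoff 2.
Maximizing over 0, 9, 2, Alto chooses Medium. Subgame-perfect outcome: (Medium, Z) with payoffs (9, 9).
For the simultaneous game, intersect best replies.
Alto's best replies: X→Small; Y→Medium; Z→Medium.
Brio's best replies: Small→Y; Medium→Z; Large→X.
The unique mutual best reply is (Medium, Z), giving (9, 9).
Brio earns 9 sequentially versus 9 at the Nash outcome: unchanged.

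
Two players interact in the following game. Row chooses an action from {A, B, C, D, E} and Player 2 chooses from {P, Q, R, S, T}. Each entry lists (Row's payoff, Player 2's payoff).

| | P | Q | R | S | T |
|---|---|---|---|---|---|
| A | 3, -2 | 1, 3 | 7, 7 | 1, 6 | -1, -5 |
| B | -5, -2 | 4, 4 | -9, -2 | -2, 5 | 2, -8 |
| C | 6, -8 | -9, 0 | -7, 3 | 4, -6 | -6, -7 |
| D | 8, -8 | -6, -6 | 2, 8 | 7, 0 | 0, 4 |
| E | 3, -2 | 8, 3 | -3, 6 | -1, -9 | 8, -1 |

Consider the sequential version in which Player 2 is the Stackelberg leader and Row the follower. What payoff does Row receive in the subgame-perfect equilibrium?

Backward induction with Player 2 moving first.
- P: BR = D, leader payoff -8.
- Q: BR = E, leader payoff 3.
- R: BR = A, leader payoff 7.
- S: BR = D, leader payoff 0.
- T: BR = E, leader payoff -1.
Player 2's induced payoffs are -8, 3, 7, 0, -1, so Player 2 commits to R. Subgame-perfect outcome: (A, R) with payoffs (7, 7).

7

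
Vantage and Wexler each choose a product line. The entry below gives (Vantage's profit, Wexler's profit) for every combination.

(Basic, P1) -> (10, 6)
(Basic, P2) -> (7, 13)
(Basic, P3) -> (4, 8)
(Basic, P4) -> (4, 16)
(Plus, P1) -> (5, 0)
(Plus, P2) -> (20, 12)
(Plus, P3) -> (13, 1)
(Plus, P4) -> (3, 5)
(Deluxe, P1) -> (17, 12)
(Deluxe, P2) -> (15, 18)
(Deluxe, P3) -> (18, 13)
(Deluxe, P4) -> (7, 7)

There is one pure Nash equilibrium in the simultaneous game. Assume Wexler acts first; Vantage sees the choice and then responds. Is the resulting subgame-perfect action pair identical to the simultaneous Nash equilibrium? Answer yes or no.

no

Solve by backward induction (Wexler leads).
- P1: Vantage compares 10, 5, 17 and picks Deluxe; Wexler would get 12.
- P2: Vantage compares 7, 20, 15 and picks Plus; Wexler would get 12.
- P3: Vantage compares 4, 13, 18 and picks Deluxe; Wexler would get 13.
- P4: Vantage compares 4, 3, 7 and picks Deluxe; Wexler would get 7.
Maximizing over 12, 12, 13, 7, Wexler chooses P3. Subgame-perfect outcome: (Deluxe, P3) with payoffs (18, 13).
Now find the simultaneous Nash equilibrium.
Vantage's best replies: P1→Deluxe; P2→Plus; P3→Deluxe; P4→Deluxe.
Wexler's best replies: Basic→P4; Plus→P2; Deluxe→P2.
The unique mutual best reply is (Plus, P2), giving (20, 12).
Sequential outcome (Deluxe, P3) differs from the Nash profile (Plus, P2).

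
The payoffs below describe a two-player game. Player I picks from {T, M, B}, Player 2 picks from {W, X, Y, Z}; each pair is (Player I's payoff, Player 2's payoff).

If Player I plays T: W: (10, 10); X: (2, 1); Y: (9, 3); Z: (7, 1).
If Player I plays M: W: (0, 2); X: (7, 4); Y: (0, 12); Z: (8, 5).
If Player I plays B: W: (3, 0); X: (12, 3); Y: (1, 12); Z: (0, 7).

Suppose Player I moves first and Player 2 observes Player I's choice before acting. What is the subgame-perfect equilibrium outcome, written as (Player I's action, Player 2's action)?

(T, W)

Work backward from Player 2's decision.
- T → Player 2 plays W (best of 10, 1, 3, 1); Player I gets 10.
- M → Player 2 plays Y (best of 2, 4, 12, 5); Player I gets 0.
- B → Player 2 plays Y (best of 0, 3, 12, 7); Player I gets 1.
Maximizing over 10, 0, 1, Player I chooses T. Subgame-perfect outcome: (T, W) with payoffs (10, 10).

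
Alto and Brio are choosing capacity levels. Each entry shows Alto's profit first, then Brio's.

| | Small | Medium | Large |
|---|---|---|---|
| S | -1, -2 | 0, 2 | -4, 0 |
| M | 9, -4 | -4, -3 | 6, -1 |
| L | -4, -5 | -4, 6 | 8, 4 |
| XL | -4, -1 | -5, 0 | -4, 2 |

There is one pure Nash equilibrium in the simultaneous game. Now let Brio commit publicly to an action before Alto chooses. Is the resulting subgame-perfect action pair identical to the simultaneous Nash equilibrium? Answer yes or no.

Work backward from Alto's decision.
- Small: Alto compares -1, 9, -4, -4 and picks M; Brio would get -4.
- Medium: Alto compares 0, -4, -4, -5 and picks S; Brio would get 2.
- Large: Alto compares -4, 6, 8, -4 and picks L; Brio would get 4.
Maximizing over -4, 2, 4, Brio chooses Large. Subgame-perfect outcome: (L, Large) with payoffs (8, 4).
For the simultaneous game, intersect best replies.
Alto's best replies: Small→M; Medium→S; Large→L.
Brio's best replies: S→Medium; M→Large; L→Medium; XL→Large.
Only (S, Medium) has each player best-responding; Nash payoffs (0, 2).
Sequential outcome (L, Large) differs from the Nash profile (S, Medium).

no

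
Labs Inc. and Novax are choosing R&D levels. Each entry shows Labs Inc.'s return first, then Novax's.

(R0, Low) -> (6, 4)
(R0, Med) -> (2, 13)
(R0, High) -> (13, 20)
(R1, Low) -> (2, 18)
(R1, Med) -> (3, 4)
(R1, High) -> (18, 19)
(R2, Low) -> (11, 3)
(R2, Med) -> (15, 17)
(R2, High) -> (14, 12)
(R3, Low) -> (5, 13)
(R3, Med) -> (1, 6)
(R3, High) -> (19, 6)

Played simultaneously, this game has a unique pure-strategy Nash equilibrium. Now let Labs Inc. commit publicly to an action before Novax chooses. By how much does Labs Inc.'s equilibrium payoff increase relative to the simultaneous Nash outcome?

Novax best-responds to each possible Labs Inc. move:
- R0 → Novax plays High (best of 4, 13, 20); Labs Inc. gets 13.
- R1 → Novax plays High (best of 18, 4, 19); Labs Inc. gets 18.
- R2 → Novax plays Med (best of 3, 17, 12); Labs Inc. gets 15.
- R3 → Novax plays Low (best of 13, 6, 6); Labs Inc. gets 5.
Among 13, 18, 15, 5, the best is 18 at R1. Subgame-perfect outcome: (R1, High) with payoffs (18, 19).
Now find the simultaneous Nash equilibrium.
Labs Inc.'s best replies: Low→R2; Med→R2; High→R3.
Novax's best replies: R0→High; R1→High; R2→Med; R3→Low.
The unique mutual best reply is (R2, Med), giving (15, 17).
Labs Inc.'s commitment gain: 18 − 15 = 3.

3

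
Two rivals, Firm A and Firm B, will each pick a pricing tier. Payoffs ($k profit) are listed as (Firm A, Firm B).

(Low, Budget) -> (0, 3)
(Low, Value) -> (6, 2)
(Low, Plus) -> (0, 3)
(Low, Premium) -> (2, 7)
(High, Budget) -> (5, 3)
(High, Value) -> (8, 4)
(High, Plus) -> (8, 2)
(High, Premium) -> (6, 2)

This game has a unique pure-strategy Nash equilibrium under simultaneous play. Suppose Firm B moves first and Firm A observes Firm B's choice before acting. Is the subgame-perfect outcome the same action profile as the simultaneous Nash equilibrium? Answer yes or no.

Solve by backward induction (Firm B leads).
- Budget: BR = High, leader payoff 3.
- Value: BR = High, leader payoff 4.
- Plus: BR = High, leader payoff 2.
- Premium: BR = High, leader payoff 2.
Firm B's induced payoffs are 3, 4, 2, 2, so Firm B commits to Value. Subgame-perfect outcome: (High, Value) with payoffs (8, 4).
Now find the simultaneous Nash equilibrium.
Firm A's best replies: Budget→High; Value→High; Plus→High; Premium→High.
Firm B's best replies: Low→Premium; High→Value.
The unique mutual best reply is (High, Value), giving (8, 4).
Sequential outcome (High, Value) coincides with the Nash profile (High, Value).

yes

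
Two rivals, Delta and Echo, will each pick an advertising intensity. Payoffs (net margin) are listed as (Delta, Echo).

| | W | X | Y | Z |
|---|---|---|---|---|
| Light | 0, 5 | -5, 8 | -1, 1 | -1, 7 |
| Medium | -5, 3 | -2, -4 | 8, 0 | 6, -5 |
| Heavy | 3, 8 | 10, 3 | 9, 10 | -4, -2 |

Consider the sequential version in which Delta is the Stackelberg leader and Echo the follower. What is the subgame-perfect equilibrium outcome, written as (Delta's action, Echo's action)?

Echo best-responds to each possible Delta move:
- Light: Echo compares 5, 8, 1, 7 and picks X; Delta would get -5.
- Medium: Echo compares 3, -4, 0, -5 and picks W; Delta would get -5.
- Heavy: Echo compares 8, 3, 10, -2 and picks Y; Delta would get 9.
Among -5, -5, 9, the best is 9 at Heavy. Subgame-perfect outcome: (Heavy, Y) with payoffs (9, 10).

(Heavy, Y)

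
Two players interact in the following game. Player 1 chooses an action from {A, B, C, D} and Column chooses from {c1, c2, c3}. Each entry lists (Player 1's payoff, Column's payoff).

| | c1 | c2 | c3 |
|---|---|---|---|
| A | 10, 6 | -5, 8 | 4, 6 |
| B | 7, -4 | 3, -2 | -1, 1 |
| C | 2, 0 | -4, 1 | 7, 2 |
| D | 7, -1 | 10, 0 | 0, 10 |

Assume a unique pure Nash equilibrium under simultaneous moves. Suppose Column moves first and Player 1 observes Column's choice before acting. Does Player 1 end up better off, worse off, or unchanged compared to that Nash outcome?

better off

Player 1 best-responds to each possible Column move:
- c1: BR = A, leader payoff 6.
- c2: BR = D, leader payoff 0.
- c3: BR = C, leader payoff 2.
Maximizing over 6, 0, 2, Column chooses c1. Subgame-perfect outcome: (A, c1) with payoffs (10, 6).
Under simultaneous play:
Player 1's best replies: c1→A; c2→D; c3→C.
Column's best replies: A→c2; B→c3; C→c3; D→c3.
Only (C, c3) has each player best-responding; Nash payoffs (7, 2).
Player 1 earns 10 sequentially versus 7 at the Nash outcome: better off.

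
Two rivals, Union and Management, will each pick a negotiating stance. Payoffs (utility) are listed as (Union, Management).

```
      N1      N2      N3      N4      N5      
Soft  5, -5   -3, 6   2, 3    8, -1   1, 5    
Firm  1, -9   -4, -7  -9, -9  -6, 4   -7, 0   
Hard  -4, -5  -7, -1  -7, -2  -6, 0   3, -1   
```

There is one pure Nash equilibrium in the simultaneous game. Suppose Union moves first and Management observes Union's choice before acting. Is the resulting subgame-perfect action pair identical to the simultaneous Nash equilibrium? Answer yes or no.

yes

Management best-responds to each possible Union move:
- Soft: Management compares -5, 6, 3, -1, 5 and picks N2; Union would get -3.
- Firm: Management compares -9, -7, -9, 4, 0 and picks N4; Union would get -6.
- Hard: Management compares -5, -1, -2, 0, -1 and picks N4; Union would get -6.
Union's induced payoffs are -3, -6, -6, so Union commits to Soft. Subgame-perfect outcome: (Soft, N2) with payoffs (-3, 6).
Now find the simultaneous Nash equilibrium.
Union's best replies: N1→Soft; N2→Soft; N3→Soft; N4→Soft; N5→Hard.
Management's best replies: Soft→N2; Firm→N4; Hard→N4.
Only (Soft, N2) has each player best-responding; Nash payoffs (-3, 6).
Sequential outcome (Soft, N2) coincides with the Nash profile (Soft, N2).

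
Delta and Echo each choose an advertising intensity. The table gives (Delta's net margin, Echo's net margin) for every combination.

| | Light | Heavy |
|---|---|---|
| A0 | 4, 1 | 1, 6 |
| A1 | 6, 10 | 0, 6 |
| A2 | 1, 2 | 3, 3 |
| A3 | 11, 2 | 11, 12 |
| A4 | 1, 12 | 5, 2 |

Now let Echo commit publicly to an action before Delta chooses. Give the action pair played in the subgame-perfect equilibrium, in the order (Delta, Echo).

(A3, Heavy)

Backward induction with Echo moving first.
- Light: Delta compares 4, 6, 1, 11, 1 and picks A3; Echo would get 2.
- Heavy: Delta compares 1, 0, 3, 11, 5 and picks A3; Echo would get 12.
Echo's induced payoffs are 2, 12, so Echo commits to Heavy. Subgame-perfect outcome: (A3, Heavy) with payoffs (11, 12).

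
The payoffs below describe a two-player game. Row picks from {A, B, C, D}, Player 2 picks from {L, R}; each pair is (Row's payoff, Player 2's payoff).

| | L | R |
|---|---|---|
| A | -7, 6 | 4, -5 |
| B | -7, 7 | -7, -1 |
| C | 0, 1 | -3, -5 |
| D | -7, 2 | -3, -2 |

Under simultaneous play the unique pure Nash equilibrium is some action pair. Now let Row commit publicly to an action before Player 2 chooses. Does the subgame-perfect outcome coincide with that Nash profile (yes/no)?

yes

Player 2 best-responds to each possible Row move:
- A: BR = L, leader payoff -7.
- B: BR = L, leader payoff -7.
- C: BR = L, leader payoff 0.
- D: BR = L, leader payoff -7.
Among -7, -7, 0, -7, the best is 0 at C. Subgame-perfect outcome: (C, L) with payoffs (0, 1).
For the simultaneous game, intersect best replies.
Row's best replies: L→C; R→A.
Player 2's best replies: A→L; B→L; C→L; D→L.
Only (C, L) has each player best-responding; Nash payoffs (0, 1).
Sequential outcome (C, L) coincides with the Nash profile (C, L).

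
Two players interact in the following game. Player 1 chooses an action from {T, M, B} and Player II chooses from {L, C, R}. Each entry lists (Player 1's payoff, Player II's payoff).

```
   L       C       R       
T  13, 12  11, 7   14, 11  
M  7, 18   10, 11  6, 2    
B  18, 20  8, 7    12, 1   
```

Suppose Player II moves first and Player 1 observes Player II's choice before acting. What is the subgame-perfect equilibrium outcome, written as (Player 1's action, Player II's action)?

(B, L)

Backward induction with Player II moving first.
- L: BR = B, leader payoff 20.
- C: BR = T, leader payoff 7.
- R: BR = T, leader payoff 11.
Among 20, 7, 11, the best is 20 at L. Subgame-perfect outcome: (B, L) with payoffs (18, 20).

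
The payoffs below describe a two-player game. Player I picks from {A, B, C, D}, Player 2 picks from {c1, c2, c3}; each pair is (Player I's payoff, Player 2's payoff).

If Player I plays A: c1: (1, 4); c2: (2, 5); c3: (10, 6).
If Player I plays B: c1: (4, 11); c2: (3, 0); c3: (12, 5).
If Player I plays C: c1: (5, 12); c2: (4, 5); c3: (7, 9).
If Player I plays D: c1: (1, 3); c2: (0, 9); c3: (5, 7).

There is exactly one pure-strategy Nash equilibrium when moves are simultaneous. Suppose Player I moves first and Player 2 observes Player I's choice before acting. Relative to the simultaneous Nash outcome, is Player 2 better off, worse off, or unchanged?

worse off

Solve by backward induction (Player I leads).
- A: BR = c3, leader payoff 10.
- B: BR = c1, leader payoff 4.
- C: BR = c1, leader payoff 5.
- D: BR = c2, leader payoff 0.
Player I's induced payoffs are 10, 4, 5, 0, so Player I commits to A. Subgame-perfect outcome: (A, c3) with payoffs (10, 6).
For the simultaneous game, intersect best replies.
Player I's best replies: c1→C; c2→C; c3→B.
Player 2's best replies: A→c3; B→c1; C→c1; D→c2.
Only (C, c1) has each player best-responding; Nash payoffs (5, 12).
Player 2 earns 6 sequentially versus 12 at the Nash outcome: worse off.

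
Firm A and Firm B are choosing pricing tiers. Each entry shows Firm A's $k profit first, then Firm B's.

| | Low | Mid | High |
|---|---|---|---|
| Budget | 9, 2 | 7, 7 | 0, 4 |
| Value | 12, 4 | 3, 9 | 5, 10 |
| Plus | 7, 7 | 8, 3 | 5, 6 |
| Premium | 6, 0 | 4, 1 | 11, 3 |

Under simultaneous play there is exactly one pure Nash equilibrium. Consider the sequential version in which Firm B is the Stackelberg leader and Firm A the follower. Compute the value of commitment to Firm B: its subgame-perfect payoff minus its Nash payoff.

Backward induction with Firm B moving first.
- Low: BR = Value, leader payoff 4.
- Mid: BR = Plus, leader payoff 3.
- High: BR = Premium, leader payoff 3.
Among 4, 3, 3, the best is 4 at Low. Subgame-perfect outcome: (Value, Low) with payoffs (12, 4).
Under simultaneous play:
Firm A's best replies: Low→Value; Mid→Plus; High→Premium.
Firm B's best replies: Budget→Mid; Value→High; Plus→Low; Premium→High.
Only (Premium, High) has each player best-responding; Nash payoffs (11, 3).
Firm B's commitment gain: 4 − 3 = 1.

1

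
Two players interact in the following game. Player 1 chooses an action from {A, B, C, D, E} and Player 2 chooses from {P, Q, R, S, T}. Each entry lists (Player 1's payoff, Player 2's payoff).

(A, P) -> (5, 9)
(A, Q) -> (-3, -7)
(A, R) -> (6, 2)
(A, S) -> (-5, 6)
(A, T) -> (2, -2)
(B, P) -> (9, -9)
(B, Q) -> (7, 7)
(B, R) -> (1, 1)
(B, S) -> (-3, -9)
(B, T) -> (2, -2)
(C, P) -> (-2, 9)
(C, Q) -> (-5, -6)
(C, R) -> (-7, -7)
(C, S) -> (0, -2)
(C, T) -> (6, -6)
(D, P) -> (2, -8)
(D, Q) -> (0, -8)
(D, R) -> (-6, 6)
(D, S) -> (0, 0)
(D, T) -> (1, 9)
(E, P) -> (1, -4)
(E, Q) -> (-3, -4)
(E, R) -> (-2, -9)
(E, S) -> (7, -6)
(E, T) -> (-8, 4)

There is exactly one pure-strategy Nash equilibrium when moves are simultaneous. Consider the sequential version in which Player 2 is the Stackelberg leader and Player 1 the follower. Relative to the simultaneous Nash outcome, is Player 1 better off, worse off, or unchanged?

unchanged

Player 1 best-responds to each possible Player 2 move:
- P: BR = B, leader payoff -9.
- Q: BR = B, leader payoff 7.
- R: BR = A, leader payoff 2.
- S: BR = E, leader payoff -6.
- T: BR = C, leader payoff -6.
Maximizing over -9, 7, 2, -6, -6, Player 2 chooses Q. Subgame-perfect outcome: (B, Q) with payoffs (7, 7).
Now find the simultaneous Nash equilibrium.
Player 1's best replies: P→B; Q→B; R→A; S→E; T→C.
Player 2's best replies: A→P; B→Q; C→P; D→T; E→T.
Only (B, Q) has each player best-responding; Nash payoffs (7, 7).
Player 1 earns 7 sequentially versus 7 at the Nash outcome: unchanged.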